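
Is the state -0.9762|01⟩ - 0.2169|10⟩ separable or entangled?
Entangled

Writing the state as a|00⟩ + b|01⟩ + c|10⟩ + d|11⟩, it is a product state iff ad − bc = 0.
Here (a, b, c, d) = (0, -0.9762, -0.2169, 0): ad − bc = (0)(0) − (-0.9762)(-0.2169) = -0.2117 ≠ 0, so the state is entangled.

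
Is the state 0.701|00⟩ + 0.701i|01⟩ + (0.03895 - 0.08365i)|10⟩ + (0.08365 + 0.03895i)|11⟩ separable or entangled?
Separable

Writing the state as a|00⟩ + b|01⟩ + c|10⟩ + d|11⟩, it is a product state iff ad − bc = 0.
Here (a, b, c, d) = (0.701, 0.701i, (0.03895 - 0.08365i), (0.08365 + 0.03895i)): ad − bc = (0.701)(0.08365 + 0.03895i) − (0.701i)(0.03895 - 0.08365i) = 0, so the state is separable.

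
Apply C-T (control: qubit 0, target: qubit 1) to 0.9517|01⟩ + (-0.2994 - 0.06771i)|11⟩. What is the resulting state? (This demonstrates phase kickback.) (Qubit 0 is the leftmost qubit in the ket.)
0.9517|01⟩ + (-0.1638 - 0.2596i)|11⟩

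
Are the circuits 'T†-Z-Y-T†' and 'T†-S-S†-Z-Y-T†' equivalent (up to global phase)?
Yes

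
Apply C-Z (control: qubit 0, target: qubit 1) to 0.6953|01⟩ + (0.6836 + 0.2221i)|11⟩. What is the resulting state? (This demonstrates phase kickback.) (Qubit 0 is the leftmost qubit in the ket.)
0.6953|01⟩ + (-0.6836 - 0.2221i)|11⟩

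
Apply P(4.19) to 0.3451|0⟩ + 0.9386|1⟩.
0.3451|0⟩ + (-0.4683 - 0.8134i)|1⟩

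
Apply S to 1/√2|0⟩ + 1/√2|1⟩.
1/√2|0⟩ + (1/√2)i|1⟩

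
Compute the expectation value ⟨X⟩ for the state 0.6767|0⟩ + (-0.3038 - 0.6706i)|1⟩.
-0.4112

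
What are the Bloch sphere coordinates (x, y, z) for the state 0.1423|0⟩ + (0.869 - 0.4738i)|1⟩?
(0.2473, -0.1348, -0.9594)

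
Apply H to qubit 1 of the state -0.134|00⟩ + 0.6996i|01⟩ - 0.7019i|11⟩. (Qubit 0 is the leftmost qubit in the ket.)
(-0.09475 + 0.4947i)|00⟩ + (-0.09475 - 0.4947i)|01⟩ - 0.4963i|10⟩ + 0.4963i|11⟩

H on qubit 1 mixes each pair of kets that differ only in qubit 1: amplitudes (a, b) of (|…0…⟩, |…1…⟩) become ((a + b)/√2, (a − b)/√2). Kets absent from the input have amplitude 0.
(|00⟩, |01⟩): (a, b) = (-0.134, 0.6996i) → ((-0.09475 + 0.4947i), (-0.09475 - 0.4947i))
(|10⟩, |11⟩): (a, b) = (0, -0.7019i) → (-0.4963i, 0.4963i)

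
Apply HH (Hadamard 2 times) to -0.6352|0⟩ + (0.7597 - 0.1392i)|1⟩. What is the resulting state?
-0.6352|0⟩ + (0.7597 - 0.1392i)|1⟩

H² = I, so an even number of Hadamards cancels: H^2 = I and the state is unchanged.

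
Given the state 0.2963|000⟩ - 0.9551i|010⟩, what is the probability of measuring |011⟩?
0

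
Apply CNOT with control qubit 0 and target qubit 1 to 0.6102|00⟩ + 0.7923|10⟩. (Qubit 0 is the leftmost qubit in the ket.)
0.6102|00⟩ + 0.7923|11⟩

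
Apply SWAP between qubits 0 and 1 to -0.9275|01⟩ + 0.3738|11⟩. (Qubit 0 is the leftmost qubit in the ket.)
-0.9275|10⟩ + 0.3738|11⟩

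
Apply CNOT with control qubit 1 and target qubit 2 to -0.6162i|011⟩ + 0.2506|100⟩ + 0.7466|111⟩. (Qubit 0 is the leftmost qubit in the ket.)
-0.6162i|010⟩ + 0.2506|100⟩ + 0.7466|110⟩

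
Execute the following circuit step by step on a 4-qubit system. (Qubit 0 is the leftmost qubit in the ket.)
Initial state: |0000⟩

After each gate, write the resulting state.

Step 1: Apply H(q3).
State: 1/√2|0000⟩ + 1/√2|0001⟩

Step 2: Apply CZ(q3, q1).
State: 1/√2|0000⟩ + 1/√2|0001⟩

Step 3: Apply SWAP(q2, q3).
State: 1/√2|0000⟩ + 1/√2|0010⟩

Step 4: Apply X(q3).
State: 1/√2|0001⟩ + 1/√2|0011⟩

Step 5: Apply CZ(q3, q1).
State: 1/√2|0001⟩ + 1/√2|0011⟩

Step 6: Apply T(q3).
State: (1/2 + (1/2)i)|0001⟩ + (1/2 + (1/2)i)|0011⟩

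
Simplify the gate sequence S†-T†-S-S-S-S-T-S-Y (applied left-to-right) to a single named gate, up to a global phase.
Y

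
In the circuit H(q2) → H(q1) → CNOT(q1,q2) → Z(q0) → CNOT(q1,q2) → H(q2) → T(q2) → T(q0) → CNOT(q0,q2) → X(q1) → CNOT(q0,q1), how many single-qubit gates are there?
7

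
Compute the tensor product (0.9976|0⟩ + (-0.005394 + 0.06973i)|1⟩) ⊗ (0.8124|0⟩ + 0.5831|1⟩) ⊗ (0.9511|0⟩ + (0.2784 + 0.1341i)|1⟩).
0.7708|000⟩ + (0.2256 + 0.1087i)|001⟩ + 0.5533|010⟩ + (0.1619 + 0.07801i)|011⟩ + (-0.004168 + 0.05388i)|100⟩ + (-0.008817 + 0.01518i)|101⟩ + (-0.002991 + 0.03867i)|110⟩ + (-0.006328 + 0.0109i)|111⟩

amp(|b₁b₂…⟩) = product of the factor amplitudes for bits b₁, b₂, …; only kets whose every factor amplitude is nonzero survive.
|000⟩: (0.9976)(0.8124)(0.9511) = 0.7708
|001⟩: (0.9976)(0.8124)(0.2784 + 0.1341i) = (0.2256 + 0.1087i)
|010⟩: (0.9976)(0.5831)(0.9511) = 0.5533
|011⟩: (0.9976)(0.5831)(0.2784 + 0.1341i) = (0.1619 + 0.07801i)
|100⟩: (-0.005394 + 0.06973i)(0.8124)(0.9511) = (-0.004168 + 0.05388i)
|101⟩: (-0.005394 + 0.06973i)(0.8124)(0.2784 + 0.1341i) = (-0.008817 + 0.01518i)
|110⟩: (-0.005394 + 0.06973i)(0.5831)(0.9511) = (-0.002991 + 0.03867i)
|111⟩: (-0.005394 + 0.06973i)(0.5831)(0.2784 + 0.1341i) = (-0.006328 + 0.0109i)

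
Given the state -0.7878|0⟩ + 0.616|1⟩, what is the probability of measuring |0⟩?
0.6206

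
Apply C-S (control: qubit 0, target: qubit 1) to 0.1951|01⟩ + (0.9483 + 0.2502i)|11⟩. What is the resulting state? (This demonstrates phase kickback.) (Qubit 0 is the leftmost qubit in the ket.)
0.1951|01⟩ + (-0.2502 + 0.9483i)|11⟩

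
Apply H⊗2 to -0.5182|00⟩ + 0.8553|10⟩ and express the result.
0.1686|00⟩ + 0.1686|01⟩ - 0.6868|10⟩ - 0.6868|11⟩

H⊗2 gives amp(|y⟩) = (1/2) Σ_x (−1)^(x·y) amp(|x⟩), where x·y is the number of positions in which both x and y have a 1.
|00⟩: (-0.5182 + 0.8553)/2 = 0.1686
|01⟩: (-0.5182 + 0.8553)/2 = 0.1686
|10⟩: (-0.5182 - 0.8553)/2 = -0.6868
|11⟩: (-0.5182 - 0.8553)/2 = -0.6868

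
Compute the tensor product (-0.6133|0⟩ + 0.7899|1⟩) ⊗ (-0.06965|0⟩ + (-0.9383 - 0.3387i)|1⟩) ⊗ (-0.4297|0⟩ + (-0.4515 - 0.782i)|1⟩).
-0.01836|000⟩ + (-0.01929 - 0.0334i)|001⟩ + (-0.2473 - 0.08926i)|010⟩ + (-0.09738 - 0.5438i)|011⟩ + 0.02364|100⟩ + (0.02484 + 0.04302i)|101⟩ + (0.3185 + 0.115i)|110⟩ + (0.1254 + 0.7004i)|111⟩

amp(|b₁b₂…⟩) = product of the factor amplitudes for bits b₁, b₂, …; only kets whose every factor amplitude is nonzero survive.
|000⟩: (-0.6133)(-0.06965)(-0.4297) = -0.01836
|001⟩: (-0.6133)(-0.06965)(-0.4515 - 0.782i) = (-0.01929 - 0.0334i)
|010⟩: (-0.6133)(-0.9383 - 0.3387i)(-0.4297) = (-0.2473 - 0.08926i)
|011⟩: (-0.6133)(-0.9383 - 0.3387i)(-0.4515 - 0.782i) = (-0.09738 - 0.5438i)
|100⟩: (0.7899)(-0.06965)(-0.4297) = 0.02364
|101⟩: (0.7899)(-0.06965)(-0.4515 - 0.782i) = (0.02484 + 0.04302i)
|110⟩: (0.7899)(-0.9383 - 0.3387i)(-0.4297) = (0.3185 + 0.115i)
|111⟩: (0.7899)(-0.9383 - 0.3387i)(-0.4515 - 0.782i) = (0.1254 + 0.7004i)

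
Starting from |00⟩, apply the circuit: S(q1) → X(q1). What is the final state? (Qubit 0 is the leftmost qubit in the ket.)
|01⟩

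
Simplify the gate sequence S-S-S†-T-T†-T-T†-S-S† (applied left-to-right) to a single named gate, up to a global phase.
S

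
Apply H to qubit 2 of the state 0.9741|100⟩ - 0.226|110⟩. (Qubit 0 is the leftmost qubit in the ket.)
0.6888|100⟩ + 0.6888|101⟩ - 0.1598|110⟩ - 0.1598|111⟩

H on qubit 2 mixes each pair of kets that differ only in qubit 2: amplitudes (a, b) of (|…0…⟩, |…1…⟩) become ((a + b)/√2, (a − b)/√2). Kets absent from the input have amplitude 0.
(|100⟩, |101⟩): (a, b) = (0.9741, 0) → (0.6888, 0.6888)
(|110⟩, |111⟩): (a, b) = (-0.226, 0) → (-0.1598, -0.1598)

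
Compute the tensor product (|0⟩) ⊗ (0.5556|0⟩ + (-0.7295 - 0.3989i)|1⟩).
0.5556|00⟩ + (-0.7295 - 0.3989i)|01⟩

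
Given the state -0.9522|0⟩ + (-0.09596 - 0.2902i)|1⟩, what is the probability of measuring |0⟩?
0.9067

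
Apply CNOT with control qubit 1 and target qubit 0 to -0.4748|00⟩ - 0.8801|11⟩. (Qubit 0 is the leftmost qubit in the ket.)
-0.4748|00⟩ - 0.8801|01⟩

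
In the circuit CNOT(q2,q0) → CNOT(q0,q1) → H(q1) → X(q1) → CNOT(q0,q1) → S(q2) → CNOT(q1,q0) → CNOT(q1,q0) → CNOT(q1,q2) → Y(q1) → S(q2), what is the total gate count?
11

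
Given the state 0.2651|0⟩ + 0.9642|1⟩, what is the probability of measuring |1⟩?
0.9297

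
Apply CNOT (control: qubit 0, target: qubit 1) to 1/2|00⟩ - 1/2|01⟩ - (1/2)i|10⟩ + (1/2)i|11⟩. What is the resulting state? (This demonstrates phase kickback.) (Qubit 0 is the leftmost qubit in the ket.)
1/2|00⟩ - 1/2|01⟩ + (1/2)i|10⟩ - (1/2)i|11⟩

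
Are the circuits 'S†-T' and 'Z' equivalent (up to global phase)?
No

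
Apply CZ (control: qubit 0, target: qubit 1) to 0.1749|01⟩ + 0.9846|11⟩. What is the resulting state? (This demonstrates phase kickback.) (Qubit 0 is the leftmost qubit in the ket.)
0.1749|01⟩ - 0.9846|11⟩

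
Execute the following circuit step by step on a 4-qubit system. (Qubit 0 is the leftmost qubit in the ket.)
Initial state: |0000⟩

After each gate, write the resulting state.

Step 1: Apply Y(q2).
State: i|0010⟩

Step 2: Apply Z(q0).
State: i|0010⟩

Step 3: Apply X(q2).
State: i|0000⟩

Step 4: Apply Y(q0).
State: -|1000⟩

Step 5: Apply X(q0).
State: -|0000⟩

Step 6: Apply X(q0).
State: -|1000⟩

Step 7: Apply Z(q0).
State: |1000⟩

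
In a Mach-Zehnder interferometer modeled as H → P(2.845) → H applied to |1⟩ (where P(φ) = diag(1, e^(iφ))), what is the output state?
(0.9782 - 0.1461i)|0⟩ + (0.02183 + 0.1461i)|1⟩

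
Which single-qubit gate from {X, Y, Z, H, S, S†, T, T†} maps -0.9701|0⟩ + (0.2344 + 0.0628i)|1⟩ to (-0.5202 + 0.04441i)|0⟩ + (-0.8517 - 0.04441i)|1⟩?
H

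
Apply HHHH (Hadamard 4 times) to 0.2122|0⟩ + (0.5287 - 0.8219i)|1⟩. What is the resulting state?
0.2122|0⟩ + (0.5287 - 0.8219i)|1⟩

H² = I, so an even number of Hadamards cancels: H^4 = I and the state is unchanged.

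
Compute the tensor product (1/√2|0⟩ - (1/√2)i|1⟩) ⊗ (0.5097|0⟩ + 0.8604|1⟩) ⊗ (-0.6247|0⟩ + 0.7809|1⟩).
-0.2251|000⟩ + 0.2814|001⟩ - 0.3801|010⟩ + 0.4751|011⟩ + 0.2251i|100⟩ - 0.2814i|101⟩ + 0.3801i|110⟩ - 0.4751i|111⟩

amp(|b₁b₂…⟩) = product of the factor amplitudes for bits b₁, b₂, …; only kets whose every factor amplitude is nonzero survive.
|000⟩: (1/√2)(0.5097)(-0.6247) = -0.2251
|001⟩: (1/√2)(0.5097)(0.7809) = 0.2814
|010⟩: (1/√2)(0.8604)(-0.6247) = -0.3801
|011⟩: (1/√2)(0.8604)(0.7809) = 0.4751
|100⟩: (-(1/√2)i)(0.5097)(-0.6247) = 0.2251i
|101⟩: (-(1/√2)i)(0.5097)(0.7809) = -0.2814i
|110⟩: (-(1/√2)i)(0.8604)(-0.6247) = 0.3801i
|111⟩: (-(1/√2)i)(0.8604)(0.7809) = -0.4751i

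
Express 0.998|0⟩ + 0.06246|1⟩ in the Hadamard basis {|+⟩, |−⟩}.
0.7499|+⟩ + 0.6615|−⟩

With |ψ⟩ = α|0⟩ + β|1⟩, the Hadamard-basis coefficients are ⟨+|ψ⟩ = (α + β)/√2 and ⟨−|ψ⟩ = (α − β)/√2.
Here α = 0.998, β = 0.06246: (α + β)/√2 = 0.7499, (α − β)/√2 = 0.6615.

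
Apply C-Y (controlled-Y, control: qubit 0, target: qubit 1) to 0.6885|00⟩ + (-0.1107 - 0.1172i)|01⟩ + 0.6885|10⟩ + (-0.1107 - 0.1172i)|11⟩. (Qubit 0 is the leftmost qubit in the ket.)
0.6885|00⟩ + (-0.1107 - 0.1172i)|01⟩ + (-0.1172 + 0.1107i)|10⟩ + 0.6885i|11⟩

C-Y leaves the control-|0⟩ kets |00⟩, |01⟩ unchanged and applies Y to qubit 1 on the control-|1⟩ pair (|10⟩, |11⟩).
Y = [[0, -i], [i, 0]].
With a = amp(|10⟩) = 0.6885 and b = amp(|11⟩) = (-0.1107 - 0.1172i):
new amp(|10⟩) = (-i)·b = (-0.1172 + 0.1107i)
new amp(|11⟩) = (i)·a = 0.6885i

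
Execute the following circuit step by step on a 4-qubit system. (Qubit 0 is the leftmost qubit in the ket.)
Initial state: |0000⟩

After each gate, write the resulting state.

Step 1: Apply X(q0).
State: |1000⟩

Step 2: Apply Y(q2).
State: i|1010⟩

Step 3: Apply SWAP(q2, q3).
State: i|1001⟩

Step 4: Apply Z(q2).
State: i|1001⟩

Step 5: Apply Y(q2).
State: -|1011⟩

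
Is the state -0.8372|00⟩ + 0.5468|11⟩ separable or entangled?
Entangled

Writing the state as a|00⟩ + b|01⟩ + c|10⟩ + d|11⟩, it is a product state iff ad − bc = 0.
Here (a, b, c, d) = (-0.8372, 0, 0, 0.5468): ad − bc = (-0.8372)(0.5468) − (0)(0) = -0.4578 ≠ 0, so the state is entangled.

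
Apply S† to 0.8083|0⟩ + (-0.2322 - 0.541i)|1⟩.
0.8083|0⟩ + (-0.541 + 0.2322i)|1⟩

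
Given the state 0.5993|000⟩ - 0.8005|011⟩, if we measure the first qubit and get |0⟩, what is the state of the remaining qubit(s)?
0.5993|00⟩ - 0.8005|11⟩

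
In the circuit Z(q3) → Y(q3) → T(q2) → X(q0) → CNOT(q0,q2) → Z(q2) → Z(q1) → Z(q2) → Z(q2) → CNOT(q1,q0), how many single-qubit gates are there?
8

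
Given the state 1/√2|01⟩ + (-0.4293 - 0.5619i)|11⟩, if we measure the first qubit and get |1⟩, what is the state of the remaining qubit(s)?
(-0.6071 - 0.7946i)|1⟩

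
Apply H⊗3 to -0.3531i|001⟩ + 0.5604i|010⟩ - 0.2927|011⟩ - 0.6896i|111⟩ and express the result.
(-0.1035 - 0.1705i)|000⟩ + (0.1035 + 0.5668i)|001⟩ + (0.1035 - 0.07916i)|010⟩ + (-0.1035 - 0.3171i)|011⟩ + (-0.1035 + 0.3171i)|100⟩ + (0.1035 + 0.07916i)|101⟩ + (0.1035 - 0.5668i)|110⟩ + (-0.1035 + 0.1705i)|111⟩

H⊗3 gives amp(|y⟩) = (1/2√2) Σ_x (−1)^(x·y) amp(|x⟩), where x·y is the number of positions in which both x and y have a 1.
|000⟩: (-0.3531i + 0.5604i - 0.2927 - 0.6896i)/(2√2) = (-0.1035 - 0.1705i)
|001⟩: (0.3531i + 0.5604i + 0.2927 + 0.6896i)/(2√2) = (0.1035 + 0.5668i)
|010⟩: (-0.3531i - 0.5604i + 0.2927 + 0.6896i)/(2√2) = (0.1035 - 0.07916i)
|011⟩: (0.3531i - 0.5604i - 0.2927 - 0.6896i)/(2√2) = (-0.1035 - 0.3171i)
|100⟩: (-0.3531i + 0.5604i - 0.2927 + 0.6896i)/(2√2) = (-0.1035 + 0.3171i)
|101⟩: (0.3531i + 0.5604i + 0.2927 - 0.6896i)/(2√2) = (0.1035 + 0.07916i)
|110⟩: (-0.3531i - 0.5604i + 0.2927 - 0.6896i)/(2√2) = (0.1035 - 0.5668i)
|111⟩: (0.3531i - 0.5604i - 0.2927 + 0.6896i)/(2√2) = (-0.1035 + 0.1705i)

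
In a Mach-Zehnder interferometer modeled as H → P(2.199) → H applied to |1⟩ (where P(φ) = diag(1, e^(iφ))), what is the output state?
(0.7938 - 0.4045i)|0⟩ + (0.2062 + 0.4045i)|1⟩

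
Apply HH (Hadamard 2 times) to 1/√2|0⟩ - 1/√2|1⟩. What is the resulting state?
1/√2|0⟩ - 1/√2|1⟩

H² = I, so an even number of Hadamards cancels: H^2 = I and the state is unchanged.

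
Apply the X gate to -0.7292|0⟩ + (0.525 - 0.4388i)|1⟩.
(0.525 - 0.4388i)|0⟩ - 0.7292|1⟩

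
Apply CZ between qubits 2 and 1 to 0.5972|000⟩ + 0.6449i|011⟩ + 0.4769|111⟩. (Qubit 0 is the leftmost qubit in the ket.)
0.5972|000⟩ - 0.6449i|011⟩ - 0.4769|111⟩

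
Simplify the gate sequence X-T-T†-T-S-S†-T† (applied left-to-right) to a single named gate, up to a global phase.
X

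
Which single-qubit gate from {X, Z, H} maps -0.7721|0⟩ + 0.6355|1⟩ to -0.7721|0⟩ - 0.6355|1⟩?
Z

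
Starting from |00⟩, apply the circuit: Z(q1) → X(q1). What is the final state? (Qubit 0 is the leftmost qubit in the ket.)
|01⟩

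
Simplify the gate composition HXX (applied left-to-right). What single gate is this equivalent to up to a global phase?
H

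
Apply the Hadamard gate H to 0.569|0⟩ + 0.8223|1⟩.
0.9838|0⟩ - 0.1791|1⟩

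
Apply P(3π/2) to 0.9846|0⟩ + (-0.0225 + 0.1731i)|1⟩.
0.9846|0⟩ + (0.1731 + 0.0225i)|1⟩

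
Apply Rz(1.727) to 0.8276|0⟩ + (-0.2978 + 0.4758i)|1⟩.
(0.5378 - 0.6291i)|0⟩ + (-0.5552 + 0.0828i)|1⟩

Rz(1.727) = [[e^(−iθ/2), 0], [0, e^(iθ/2)]] with e^(±iθ/2) = cos(θ/2) ± i·sin(θ/2); θ = 1.727, cos(θ/2) ≈ 0.649781, sin(θ/2) ≈ 0.760121.
With a = amp(|0⟩) = 0.8276 and b = amp(|1⟩) = (-0.2978 + 0.4758i):
new amp(|0⟩) = (0.649781 - 0.760121i)·a = (0.5378 - 0.6291i)
new amp(|1⟩) = (0.649781 + 0.760121i)·b = (-0.5552 + 0.0828i)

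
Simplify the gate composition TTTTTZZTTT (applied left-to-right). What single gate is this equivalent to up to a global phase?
I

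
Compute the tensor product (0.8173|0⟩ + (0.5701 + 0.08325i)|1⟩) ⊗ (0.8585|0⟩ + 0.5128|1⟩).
0.7017|00⟩ + 0.4191|01⟩ + (0.4894 + 0.07147i)|10⟩ + (0.2923 + 0.04269i)|11⟩

amp(|b₁b₂…⟩) = product of the factor amplitudes for bits b₁, b₂, …; only kets whose every factor amplitude is nonzero survive.
|00⟩: (0.8173)(0.8585) = 0.7017
|01⟩: (0.8173)(0.5128) = 0.4191
|10⟩: (0.5701 + 0.08325i)(0.8585) = (0.4894 + 0.07147i)
|11⟩: (0.5701 + 0.08325i)(0.5128) = (0.2923 + 0.04269i)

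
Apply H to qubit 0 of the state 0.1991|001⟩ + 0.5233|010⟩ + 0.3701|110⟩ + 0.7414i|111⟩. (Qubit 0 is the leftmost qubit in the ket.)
0.1408|001⟩ + 0.6317|010⟩ + 0.5242i|011⟩ + 0.1408|101⟩ + 0.1083|110⟩ - 0.5242i|111⟩

H on qubit 0 mixes each pair of kets that differ only in qubit 0: amplitudes (a, b) of (|…0…⟩, |…1…⟩) become ((a + b)/√2, (a − b)/√2). Kets absent from the input have amplitude 0.
(|001⟩, |101⟩): (a, b) = (0.1991, 0) → (0.1408, 0.1408)
(|010⟩, |110⟩): (a, b) = (0.5233, 0.3701) → (0.6317, 0.1083)
(|011⟩, |111⟩): (a, b) = (0, 0.7414i) → (0.5242i, -0.5242i)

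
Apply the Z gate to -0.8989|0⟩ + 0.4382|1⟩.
-0.8989|0⟩ - 0.4382|1⟩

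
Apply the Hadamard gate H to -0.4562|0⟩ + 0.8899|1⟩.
0.3067|0⟩ - 0.9518|1⟩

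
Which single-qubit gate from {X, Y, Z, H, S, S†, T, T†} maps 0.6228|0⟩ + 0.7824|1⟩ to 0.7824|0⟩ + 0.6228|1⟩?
X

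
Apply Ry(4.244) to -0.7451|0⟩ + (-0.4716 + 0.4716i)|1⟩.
(0.792 - 0.4018i)|0⟩ + (-0.3878 - 0.247i)|1⟩

Ry(4.244) = [[cos(θ/2), −sin(θ/2)], [sin(θ/2), cos(θ/2)]]; θ = 4.244, cos(θ/2) ≈ -0.523713, sin(θ/2) ≈ 0.851895.
With a = amp(|0⟩) = -0.7451 and b = amp(|1⟩) = (-0.4716 + 0.4716i):
new amp(|0⟩) = (-0.523713)·a + (-0.851895)·b = (0.792 - 0.4018i)
new amp(|1⟩) = (0.851895)·a + (-0.523713)·b = (-0.3878 - 0.247i)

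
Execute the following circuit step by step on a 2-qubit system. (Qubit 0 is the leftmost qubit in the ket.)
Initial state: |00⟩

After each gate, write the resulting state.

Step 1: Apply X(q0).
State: |10⟩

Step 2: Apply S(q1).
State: |10⟩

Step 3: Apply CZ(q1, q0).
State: |10⟩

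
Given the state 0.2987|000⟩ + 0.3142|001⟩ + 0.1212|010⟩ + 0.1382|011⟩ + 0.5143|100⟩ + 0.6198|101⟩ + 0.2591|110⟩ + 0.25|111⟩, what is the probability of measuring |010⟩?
0.01469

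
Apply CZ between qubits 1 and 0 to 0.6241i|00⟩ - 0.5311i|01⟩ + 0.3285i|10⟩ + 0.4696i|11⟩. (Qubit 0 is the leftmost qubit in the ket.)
0.6241i|00⟩ - 0.5311i|01⟩ + 0.3285i|10⟩ - 0.4696i|11⟩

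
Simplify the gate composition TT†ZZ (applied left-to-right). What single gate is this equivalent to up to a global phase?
I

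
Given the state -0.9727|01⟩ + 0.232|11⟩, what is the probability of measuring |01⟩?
0.9461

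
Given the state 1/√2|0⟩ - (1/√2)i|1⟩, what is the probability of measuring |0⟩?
1/2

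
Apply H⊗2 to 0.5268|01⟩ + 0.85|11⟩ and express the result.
0.6884|00⟩ - 0.6884|01⟩ - 0.1616|10⟩ + 0.1616|11⟩

H⊗2 gives amp(|y⟩) = (1/2) Σ_x (−1)^(x·y) amp(|x⟩), where x·y is the number of positions in which both x and y have a 1.
|00⟩: (0.5268 + 0.85)/2 = 0.6884
|01⟩: (-0.5268 - 0.85)/2 = -0.6884
|10⟩: (0.5268 - 0.85)/2 = -0.1616
|11⟩: (-0.5268 + 0.85)/2 = 0.1616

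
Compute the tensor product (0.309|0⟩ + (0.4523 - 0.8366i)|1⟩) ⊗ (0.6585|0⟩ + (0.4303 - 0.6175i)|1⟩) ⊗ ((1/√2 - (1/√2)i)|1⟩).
(0.1439 - 0.1439i)|001⟩ + (-0.0409 - 0.2289i)|011⟩ + (-0.1789 - 0.6002i)|101⟩ + (-0.6797 - 0.2244i)|111⟩

amp(|b₁b₂…⟩) = product of the factor amplitudes for bits b₁, b₂, …; only kets whose every factor amplitude is nonzero survive.
|001⟩: (0.309)(0.6585)(1/√2 - (1/√2)i) = (0.1439 - 0.1439i)
|011⟩: (0.309)(0.4303 - 0.6175i)(1/√2 - (1/√2)i) = (-0.0409 - 0.2289i)
|101⟩: (0.4523 - 0.8366i)(0.6585)(1/√2 - (1/√2)i) = (-0.1789 - 0.6002i)
|111⟩: (0.4523 - 0.8366i)(0.4303 - 0.6175i)(1/√2 - (1/√2)i) = (-0.6797 - 0.2244i)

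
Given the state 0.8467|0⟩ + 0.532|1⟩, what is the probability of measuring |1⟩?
0.283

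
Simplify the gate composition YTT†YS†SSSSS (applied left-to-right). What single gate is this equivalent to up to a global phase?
I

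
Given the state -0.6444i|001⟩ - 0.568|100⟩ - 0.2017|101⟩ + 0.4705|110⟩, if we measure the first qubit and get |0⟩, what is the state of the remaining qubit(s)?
-i|01⟩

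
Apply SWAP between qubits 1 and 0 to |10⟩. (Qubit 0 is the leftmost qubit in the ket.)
|01⟩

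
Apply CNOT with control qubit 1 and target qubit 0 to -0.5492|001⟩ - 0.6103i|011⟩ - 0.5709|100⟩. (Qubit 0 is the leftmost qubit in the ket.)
-0.5492|001⟩ - 0.5709|100⟩ - 0.6103i|111⟩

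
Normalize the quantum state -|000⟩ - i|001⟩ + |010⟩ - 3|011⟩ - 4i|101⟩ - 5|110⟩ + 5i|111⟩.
-0.1132|000⟩ - 0.1132i|001⟩ + 0.1132|010⟩ - 0.3397|011⟩ - 0.4529i|101⟩ - 0.5661|110⟩ + 0.5661i|111⟩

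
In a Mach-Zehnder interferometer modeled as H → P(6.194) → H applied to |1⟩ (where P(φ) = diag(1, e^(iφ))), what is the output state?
(0.001987 + 0.04453i)|0⟩ + (0.998 - 0.04453i)|1⟩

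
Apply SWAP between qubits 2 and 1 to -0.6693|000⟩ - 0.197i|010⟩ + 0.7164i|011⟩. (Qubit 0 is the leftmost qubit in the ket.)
-0.6693|000⟩ - 0.197i|001⟩ + 0.7164i|011⟩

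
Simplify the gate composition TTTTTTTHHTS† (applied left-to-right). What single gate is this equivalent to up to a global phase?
S†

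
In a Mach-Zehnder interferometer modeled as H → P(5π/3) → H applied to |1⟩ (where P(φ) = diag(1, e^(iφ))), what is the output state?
(0.25 + 0.433i)|0⟩ + (0.75 - 0.433i)|1⟩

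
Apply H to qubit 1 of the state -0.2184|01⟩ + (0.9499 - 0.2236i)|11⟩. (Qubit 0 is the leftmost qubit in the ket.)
-0.1544|00⟩ + 0.1544|01⟩ + (0.6717 - 0.1581i)|10⟩ + (-0.6717 + 0.1581i)|11⟩

H on qubit 1 mixes each pair of kets that differ only in qubit 1: amplitudes (a, b) of (|…0…⟩, |…1…⟩) become ((a + b)/√2, (a − b)/√2). Kets absent from the input have amplitude 0.
(|00⟩, |01⟩): (a, b) = (0, -0.2184) → (-0.1544, 0.1544)
(|10⟩, |11⟩): (a, b) = (0, (0.9499 - 0.2236i)) → ((0.6717 - 0.1581i), (-0.6717 + 0.1581i))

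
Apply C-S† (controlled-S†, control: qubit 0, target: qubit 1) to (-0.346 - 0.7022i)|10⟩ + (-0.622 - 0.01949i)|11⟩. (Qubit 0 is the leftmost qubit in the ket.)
(-0.346 - 0.7022i)|10⟩ + (-0.01949 + 0.622i)|11⟩

C-S† leaves the control-|0⟩ kets |00⟩, |01⟩ unchanged and applies S† to qubit 1 on the control-|1⟩ pair (|10⟩, |11⟩).
S† = [[1, 0], [0, -i]].
With a = amp(|10⟩) = (-0.346 - 0.7022i) and b = amp(|11⟩) = (-0.622 - 0.01949i):
new amp(|10⟩) = (1)·a = (-0.346 - 0.7022i)
new amp(|11⟩) = (-i)·b = (-0.01949 + 0.622i)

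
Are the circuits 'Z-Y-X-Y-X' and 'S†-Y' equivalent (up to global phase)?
No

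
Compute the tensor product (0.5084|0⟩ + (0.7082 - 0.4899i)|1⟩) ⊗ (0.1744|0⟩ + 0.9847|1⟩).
0.08866|00⟩ + 0.5006|01⟩ + (0.1235 - 0.08544i)|10⟩ + (0.6974 - 0.4824i)|11⟩

amp(|b₁b₂…⟩) = product of the factor amplitudes for bits b₁, b₂, …; only kets whose every factor amplitude is nonzero survive.
|00⟩: (0.5084)(0.1744) = 0.08866
|01⟩: (0.5084)(0.9847) = 0.5006
|10⟩: (0.7082 - 0.4899i)(0.1744) = (0.1235 - 0.08544i)
|11⟩: (0.7082 - 0.4899i)(0.9847) = (0.6974 - 0.4824i)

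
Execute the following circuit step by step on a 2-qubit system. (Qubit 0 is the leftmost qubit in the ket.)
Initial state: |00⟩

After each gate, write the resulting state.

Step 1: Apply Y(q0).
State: i|10⟩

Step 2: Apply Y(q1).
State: -|11⟩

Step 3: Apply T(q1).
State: (-1/√2 - (1/√2)i)|11⟩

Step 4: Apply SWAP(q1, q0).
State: (-1/√2 - (1/√2)i)|11⟩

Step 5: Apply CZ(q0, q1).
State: (1/√2 + (1/√2)i)|11⟩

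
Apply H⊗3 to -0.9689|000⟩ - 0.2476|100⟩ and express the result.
-0.4301|000⟩ - 0.4301|001⟩ - 0.4301|010⟩ - 0.4301|011⟩ - 0.255|100⟩ - 0.255|101⟩ - 0.255|110⟩ - 0.255|111⟩

H⊗3 gives amp(|y⟩) = (1/2√2) Σ_x (−1)^(x·y) amp(|x⟩), where x·y is the number of positions in which both x and y have a 1.
|000⟩: (-0.9689 - 0.2476)/(2√2) = -0.4301
|001⟩: (-0.9689 - 0.2476)/(2√2) = -0.4301
|010⟩: (-0.9689 - 0.2476)/(2√2) = -0.4301
|011⟩: (-0.9689 - 0.2476)/(2√2) = -0.4301
|100⟩: (-0.9689 + 0.2476)/(2√2) = -0.255
|101⟩: (-0.9689 + 0.2476)/(2√2) = -0.255
|110⟩: (-0.9689 + 0.2476)/(2√2) = -0.255
|111⟩: (-0.9689 + 0.2476)/(2√2) = -0.255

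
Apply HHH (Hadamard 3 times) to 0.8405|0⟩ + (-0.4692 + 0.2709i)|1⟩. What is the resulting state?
(0.2625 + 0.1916i)|0⟩ + (0.9261 - 0.1916i)|1⟩

H² = I, so H^3 = H: a single Hadamard. With (a, b) = (0.8405, (-0.4692 + 0.2709i)), H gives ((a + b)/√2, (a − b)/√2) = ((0.2625 + 0.1916i), (0.9261 - 0.1916i)).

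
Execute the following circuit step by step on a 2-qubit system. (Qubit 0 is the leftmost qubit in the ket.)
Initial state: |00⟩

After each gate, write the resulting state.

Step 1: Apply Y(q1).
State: i|01⟩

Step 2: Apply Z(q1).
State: -i|01⟩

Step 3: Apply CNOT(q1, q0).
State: -i|11⟩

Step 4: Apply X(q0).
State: -i|01⟩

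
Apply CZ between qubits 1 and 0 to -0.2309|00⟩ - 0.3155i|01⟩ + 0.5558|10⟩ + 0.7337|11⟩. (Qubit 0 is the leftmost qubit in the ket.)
-0.2309|00⟩ - 0.3155i|01⟩ + 0.5558|10⟩ - 0.7337|11⟩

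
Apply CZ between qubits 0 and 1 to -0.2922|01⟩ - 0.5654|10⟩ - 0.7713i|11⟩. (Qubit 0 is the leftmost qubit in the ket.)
-0.2922|01⟩ - 0.5654|10⟩ + 0.7713i|11⟩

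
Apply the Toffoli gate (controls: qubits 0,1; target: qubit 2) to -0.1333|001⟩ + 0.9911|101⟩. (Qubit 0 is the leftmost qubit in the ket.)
-0.1333|001⟩ + 0.9911|101⟩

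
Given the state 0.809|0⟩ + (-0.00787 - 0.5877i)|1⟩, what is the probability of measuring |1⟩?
0.3455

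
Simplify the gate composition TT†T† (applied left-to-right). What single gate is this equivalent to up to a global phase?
T†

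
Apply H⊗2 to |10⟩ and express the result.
1/2|00⟩ + 1/2|01⟩ - 1/2|10⟩ - 1/2|11⟩

H⊗2 gives amp(|y⟩) = (1/2) Σ_x (−1)^(x·y) amp(|x⟩), where x·y is the number of positions in which both x and y have a 1.
|00⟩: (1)/2 = 1/2
|01⟩: (1)/2 = 1/2
|10⟩: (-1)/2 = -1/2
|11⟩: (-1)/2 = -1/2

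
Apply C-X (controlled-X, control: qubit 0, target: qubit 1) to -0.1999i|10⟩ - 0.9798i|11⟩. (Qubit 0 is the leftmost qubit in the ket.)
-0.9798i|10⟩ - 0.1999i|11⟩

C-X leaves the control-|0⟩ kets |00⟩, |01⟩ unchanged and applies X to qubit 1 on the control-|1⟩ pair (|10⟩, |11⟩).
X = [[0, 1], [1, 0]].
With a = amp(|10⟩) = -0.1999i and b = amp(|11⟩) = -0.9798i:
new amp(|10⟩) = (1)·b = -0.9798i
new amp(|11⟩) = (1)·a = -0.1999i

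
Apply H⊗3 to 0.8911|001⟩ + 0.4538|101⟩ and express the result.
0.4755|000⟩ - 0.4755|001⟩ + 0.4755|010⟩ - 0.4755|011⟩ + 0.1546|100⟩ - 0.1546|101⟩ + 0.1546|110⟩ - 0.1546|111⟩

H⊗3 gives amp(|y⟩) = (1/2√2) Σ_x (−1)^(x·y) amp(|x⟩), where x·y is the number of positions in which both x and y have a 1.
|000⟩: (0.8911 + 0.4538)/(2√2) = 0.4755
|001⟩: (-0.8911 - 0.4538)/(2√2) = -0.4755
|010⟩: (0.8911 + 0.4538)/(2√2) = 0.4755
|011⟩: (-0.8911 - 0.4538)/(2√2) = -0.4755
|100⟩: (0.8911 - 0.4538)/(2√2) = 0.1546
|101⟩: (-0.8911 + 0.4538)/(2√2) = -0.1546
|110⟩: (0.8911 - 0.4538)/(2√2) = 0.1546
|111⟩: (-0.8911 + 0.4538)/(2√2) = -0.1546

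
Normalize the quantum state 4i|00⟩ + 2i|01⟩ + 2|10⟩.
0.8165i|00⟩ + (1/√6)i|01⟩ + 1/√6|10⟩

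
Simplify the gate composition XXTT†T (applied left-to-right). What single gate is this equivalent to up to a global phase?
T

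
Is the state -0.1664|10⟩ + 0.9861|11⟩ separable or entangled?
Separable

Writing the state as a|00⟩ + b|01⟩ + c|10⟩ + d|11⟩, it is a product state iff ad − bc = 0.
Here (a, b, c, d) = (0, 0, -0.1664, 0.9861): ad − bc = (0)(0.9861) − (0)(-0.1664) = 0, so the state is separable.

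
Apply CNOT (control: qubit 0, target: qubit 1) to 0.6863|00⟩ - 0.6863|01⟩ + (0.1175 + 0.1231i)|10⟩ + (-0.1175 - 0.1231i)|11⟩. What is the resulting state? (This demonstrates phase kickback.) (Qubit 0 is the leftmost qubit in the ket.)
0.6863|00⟩ - 0.6863|01⟩ + (-0.1175 - 0.1231i)|10⟩ + (0.1175 + 0.1231i)|11⟩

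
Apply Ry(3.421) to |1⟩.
-0.9903|0⟩ - 0.1392|1⟩

Ry(3.421) = [[cos(θ/2), −sin(θ/2)], [sin(θ/2), cos(θ/2)]]; θ = 3.421, cos(θ/2) ≈ -0.13925, sin(θ/2) ≈ 0.990257.
With a = amp(|0⟩) = 0 and b = amp(|1⟩) = 1:
new amp(|0⟩) = (-0.13925)·a + (-0.990257)·b = -0.9903
new amp(|1⟩) = (0.990257)·a + (-0.13925)·b = -0.1392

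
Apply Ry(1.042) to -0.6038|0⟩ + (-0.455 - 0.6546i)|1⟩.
(-0.2972 + 0.3258i)|0⟩ + (-0.6952 - 0.5677i)|1⟩

Ry(1.042) = [[cos(θ/2), −sin(θ/2)], [sin(θ/2), cos(θ/2)]]; θ = 1.042, cos(θ/2) ≈ 0.867322, sin(θ/2) ≈ 0.497748.
With a = amp(|0⟩) = -0.6038 and b = amp(|1⟩) = (-0.455 - 0.6546i):
new amp(|0⟩) = (0.867322)·a + (-0.497748)·b = (-0.2972 + 0.3258i)
new amp(|1⟩) = (0.497748)·a + (0.867322)·b = (-0.6952 - 0.5677i)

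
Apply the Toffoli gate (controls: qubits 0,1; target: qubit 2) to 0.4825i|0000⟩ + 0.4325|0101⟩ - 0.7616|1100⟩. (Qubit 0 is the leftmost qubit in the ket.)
0.4825i|0000⟩ + 0.4325|0101⟩ - 0.7616|1110⟩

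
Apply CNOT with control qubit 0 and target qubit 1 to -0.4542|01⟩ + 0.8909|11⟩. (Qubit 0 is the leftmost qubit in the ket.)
-0.4542|01⟩ + 0.8909|10⟩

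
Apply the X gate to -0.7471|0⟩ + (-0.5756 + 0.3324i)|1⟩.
(-0.5756 + 0.3324i)|0⟩ - 0.7471|1⟩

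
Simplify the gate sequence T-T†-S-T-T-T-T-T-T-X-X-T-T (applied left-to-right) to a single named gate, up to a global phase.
S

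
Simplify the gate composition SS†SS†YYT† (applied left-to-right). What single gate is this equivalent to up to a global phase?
T†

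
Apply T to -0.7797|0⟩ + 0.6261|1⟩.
-0.7797|0⟩ + (0.4427 + 0.4427i)|1⟩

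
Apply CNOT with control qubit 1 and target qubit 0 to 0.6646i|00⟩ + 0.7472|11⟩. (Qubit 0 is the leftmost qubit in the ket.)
0.6646i|00⟩ + 0.7472|01⟩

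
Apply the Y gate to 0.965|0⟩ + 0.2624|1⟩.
-0.2624i|0⟩ + 0.965i|1⟩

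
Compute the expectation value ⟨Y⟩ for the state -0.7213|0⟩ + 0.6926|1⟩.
0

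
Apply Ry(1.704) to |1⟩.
-0.7526|0⟩ + 0.6585|1⟩

Ry(1.704) = [[cos(θ/2), −sin(θ/2)], [sin(θ/2), cos(θ/2)]]; θ = 1.704, cos(θ/2) ≈ 0.658479, sin(θ/2) ≈ 0.752599.
With a = amp(|0⟩) = 0 and b = amp(|1⟩) = 1:
new amp(|0⟩) = (0.658479)·a + (-0.752599)·b = -0.7526
new amp(|1⟩) = (0.752599)·a + (0.658479)·b = 0.6585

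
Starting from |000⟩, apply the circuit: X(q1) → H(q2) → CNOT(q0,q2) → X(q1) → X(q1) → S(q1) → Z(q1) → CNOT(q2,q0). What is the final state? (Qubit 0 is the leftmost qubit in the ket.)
-(1/√2)i|010⟩ - (1/√2)i|111⟩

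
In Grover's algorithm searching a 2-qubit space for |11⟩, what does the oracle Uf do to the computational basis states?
Uf|x⟩ = -|x⟩ if x = 11, else |x⟩ (phase flip on target)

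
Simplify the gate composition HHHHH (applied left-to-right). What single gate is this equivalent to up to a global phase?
H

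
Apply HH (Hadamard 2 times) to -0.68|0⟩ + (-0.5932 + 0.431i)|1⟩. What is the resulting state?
-0.68|0⟩ + (-0.5932 + 0.431i)|1⟩

H² = I, so an even number of Hadamards cancels: H^2 = I and the state is unchanged.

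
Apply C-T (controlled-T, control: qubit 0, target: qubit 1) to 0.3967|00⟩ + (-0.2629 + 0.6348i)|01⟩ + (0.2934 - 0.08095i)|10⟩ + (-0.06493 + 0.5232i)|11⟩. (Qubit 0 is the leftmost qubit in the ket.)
0.3967|00⟩ + (-0.2629 + 0.6348i)|01⟩ + (0.2934 - 0.08095i)|10⟩ + (-0.4159 + 0.324i)|11⟩

C-T leaves the control-|0⟩ kets |00⟩, |01⟩ unchanged and applies T to qubit 1 on the control-|1⟩ pair (|10⟩, |11⟩).
T = [[1, 0], [0, (1/√2 + (1/√2)i)]].
With a = amp(|10⟩) = (0.2934 - 0.08095i) and b = amp(|11⟩) = (-0.06493 + 0.5232i):
new amp(|10⟩) = (1)·a = (0.2934 - 0.08095i)
new amp(|11⟩) = (1/√2 + (1/√2)i)·b = (-0.4159 + 0.324i)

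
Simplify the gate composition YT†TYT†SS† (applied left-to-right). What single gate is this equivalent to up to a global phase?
T†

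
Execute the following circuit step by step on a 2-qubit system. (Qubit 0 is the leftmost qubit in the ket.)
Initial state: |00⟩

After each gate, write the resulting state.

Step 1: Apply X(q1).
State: |01⟩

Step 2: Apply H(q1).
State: 1/√2|00⟩ - 1/√2|01⟩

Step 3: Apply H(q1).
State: |01⟩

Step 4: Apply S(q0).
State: |01⟩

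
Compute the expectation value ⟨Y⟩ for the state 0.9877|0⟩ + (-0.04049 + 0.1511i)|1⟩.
0.2985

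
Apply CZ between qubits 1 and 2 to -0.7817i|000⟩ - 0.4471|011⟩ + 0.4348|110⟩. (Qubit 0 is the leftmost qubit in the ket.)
-0.7817i|000⟩ + 0.4471|011⟩ + 0.4348|110⟩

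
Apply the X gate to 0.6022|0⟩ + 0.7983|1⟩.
0.7983|0⟩ + 0.6022|1⟩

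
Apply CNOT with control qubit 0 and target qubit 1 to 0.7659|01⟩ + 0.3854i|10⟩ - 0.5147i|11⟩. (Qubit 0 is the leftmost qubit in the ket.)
0.7659|01⟩ - 0.5147i|10⟩ + 0.3854i|11⟩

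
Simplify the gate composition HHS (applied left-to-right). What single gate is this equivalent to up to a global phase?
S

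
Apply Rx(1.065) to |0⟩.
0.8615|0⟩ - 0.5077i|1⟩

Rx(1.065) = [[cos(θ/2), −i·sin(θ/2)], [−i·sin(θ/2), cos(θ/2)]]; θ = 1.065, cos(θ/2) ≈ 0.861541, sin(θ/2) ≈ 0.507689.
With a = amp(|0⟩) = 1 and b = amp(|1⟩) = 0:
new amp(|0⟩) = (0.861541)·a + (-0.507689i)·b = 0.8615
new amp(|1⟩) = (-0.507689i)·a + (0.861541)·b = -0.5077i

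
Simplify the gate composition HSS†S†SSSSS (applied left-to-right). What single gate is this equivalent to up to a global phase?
H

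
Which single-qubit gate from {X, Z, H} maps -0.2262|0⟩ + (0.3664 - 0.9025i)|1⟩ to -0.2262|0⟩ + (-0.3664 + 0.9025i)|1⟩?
Z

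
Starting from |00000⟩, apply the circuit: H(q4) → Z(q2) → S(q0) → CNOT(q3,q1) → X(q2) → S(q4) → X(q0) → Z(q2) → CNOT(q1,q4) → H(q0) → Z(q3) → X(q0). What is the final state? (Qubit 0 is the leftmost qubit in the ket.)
1/2|00100⟩ + (1/2)i|00101⟩ - 1/2|10100⟩ - (1/2)i|10101⟩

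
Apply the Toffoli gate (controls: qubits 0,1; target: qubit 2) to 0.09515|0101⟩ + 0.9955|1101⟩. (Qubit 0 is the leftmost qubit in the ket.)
0.09515|0101⟩ + 0.9955|1111⟩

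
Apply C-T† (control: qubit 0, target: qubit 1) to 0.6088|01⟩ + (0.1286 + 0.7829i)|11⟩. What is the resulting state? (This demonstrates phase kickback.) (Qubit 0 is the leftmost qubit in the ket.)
0.6088|01⟩ + (0.6445 + 0.4627i)|11⟩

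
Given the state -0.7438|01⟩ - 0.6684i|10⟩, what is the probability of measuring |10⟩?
0.4468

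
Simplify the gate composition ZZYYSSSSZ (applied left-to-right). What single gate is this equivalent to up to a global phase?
Z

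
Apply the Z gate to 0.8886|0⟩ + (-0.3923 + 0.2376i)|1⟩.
0.8886|0⟩ + (0.3923 - 0.2376i)|1⟩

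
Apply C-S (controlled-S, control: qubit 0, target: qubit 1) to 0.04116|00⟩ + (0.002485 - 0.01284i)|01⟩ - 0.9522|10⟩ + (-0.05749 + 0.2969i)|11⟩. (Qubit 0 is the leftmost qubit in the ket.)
0.04116|00⟩ + (0.002485 - 0.01284i)|01⟩ - 0.9522|10⟩ + (-0.2969 - 0.05749i)|11⟩

C-S leaves the control-|0⟩ kets |00⟩, |01⟩ unchanged and applies S to qubit 1 on the control-|1⟩ pair (|10⟩, |11⟩).
S = [[1, 0], [0, i]].
With a = amp(|10⟩) = -0.9522 and b = amp(|11⟩) = (-0.05749 + 0.2969i):
new amp(|10⟩) = (1)·a = -0.9522
new amp(|11⟩) = (i)·b = (-0.2969 - 0.05749i)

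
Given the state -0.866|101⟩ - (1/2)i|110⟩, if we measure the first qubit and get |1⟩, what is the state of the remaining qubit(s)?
-0.866|01⟩ - 0.5i|10⟩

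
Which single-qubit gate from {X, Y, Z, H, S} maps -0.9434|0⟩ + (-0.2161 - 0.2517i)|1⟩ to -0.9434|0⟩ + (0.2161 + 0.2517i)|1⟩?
Z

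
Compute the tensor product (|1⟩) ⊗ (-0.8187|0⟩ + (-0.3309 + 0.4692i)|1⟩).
-0.8187|10⟩ + (-0.3309 + 0.4692i)|11⟩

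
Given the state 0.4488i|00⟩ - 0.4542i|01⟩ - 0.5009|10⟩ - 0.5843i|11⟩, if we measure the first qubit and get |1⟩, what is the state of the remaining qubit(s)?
-0.6508|0⟩ - 0.7592i|1⟩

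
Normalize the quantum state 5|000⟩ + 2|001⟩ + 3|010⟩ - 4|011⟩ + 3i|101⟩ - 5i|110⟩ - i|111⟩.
0.53|000⟩ + 0.212|001⟩ + 0.318|010⟩ - 0.424|011⟩ + 0.318i|101⟩ - 0.53i|110⟩ - 0.106i|111⟩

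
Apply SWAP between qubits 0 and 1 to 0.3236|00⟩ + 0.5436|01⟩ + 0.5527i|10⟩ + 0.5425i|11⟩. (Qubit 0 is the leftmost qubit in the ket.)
0.3236|00⟩ + 0.5527i|01⟩ + 0.5436|10⟩ + 0.5425i|11⟩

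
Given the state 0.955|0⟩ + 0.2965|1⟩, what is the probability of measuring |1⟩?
0.08791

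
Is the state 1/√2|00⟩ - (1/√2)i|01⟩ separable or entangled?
Separable

Writing the state as a|00⟩ + b|01⟩ + c|10⟩ + d|11⟩, it is a product state iff ad − bc = 0.
Here (a, b, c, d) = (1/√2, -(1/√2)i, 0, 0): ad − bc = (1/√2)(0) − (-(1/√2)i)(0) = 0, so the state is separable.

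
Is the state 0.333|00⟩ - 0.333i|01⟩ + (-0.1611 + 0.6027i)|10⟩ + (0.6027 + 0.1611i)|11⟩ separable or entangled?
Separable

Writing the state as a|00⟩ + b|01⟩ + c|10⟩ + d|11⟩, it is a product state iff ad − bc = 0.
Here (a, b, c, d) = (0.333, -0.333i, (-0.1611 + 0.6027i), (0.6027 + 0.1611i)): ad − bc = (0.333)(0.6027 + 0.1611i) − (-0.333i)(-0.1611 + 0.6027i) = 0, so the state is separable.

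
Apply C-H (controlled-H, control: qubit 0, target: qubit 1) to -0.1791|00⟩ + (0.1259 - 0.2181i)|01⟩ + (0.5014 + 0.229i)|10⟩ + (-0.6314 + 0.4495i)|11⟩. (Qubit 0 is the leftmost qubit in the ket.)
-0.1791|00⟩ + (0.1259 - 0.2181i)|01⟩ + (-0.09192 + 0.4798i)|10⟩ + (0.801 - 0.1559i)|11⟩

C-H leaves the control-|0⟩ kets |00⟩, |01⟩ unchanged and applies H to qubit 1 on the control-|1⟩ pair (|10⟩, |11⟩).
H = [[1/√2, 1/√2], [1/√2, -1/√2]].
With a = amp(|10⟩) = (0.5014 + 0.229i) and b = amp(|11⟩) = (-0.6314 + 0.4495i):
new amp(|10⟩) = (1/√2)·a + (1/√2)·b = (-0.09192 + 0.4798i)
new amp(|11⟩) = (1/√2)·a + (-1/√2)·b = (0.801 - 0.1559i)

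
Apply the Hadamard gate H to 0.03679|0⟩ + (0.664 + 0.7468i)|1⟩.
(0.4955 + 0.5281i)|0⟩ + (-0.4435 - 0.5281i)|1⟩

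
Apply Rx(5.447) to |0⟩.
-0.9139|0⟩ - 0.406i|1⟩

Rx(5.447) = [[cos(θ/2), −i·sin(θ/2)], [−i·sin(θ/2), cos(θ/2)]]; θ = 5.447, cos(θ/2) ≈ -0.913865, sin(θ/2) ≈ 0.406018.
With a = amp(|0⟩) = 1 and b = amp(|1⟩) = 0:
new amp(|0⟩) = (-0.913865)·a + (-0.406018i)·b = -0.9139
new amp(|1⟩) = (-0.406018i)·a + (-0.913865)·b = -0.406i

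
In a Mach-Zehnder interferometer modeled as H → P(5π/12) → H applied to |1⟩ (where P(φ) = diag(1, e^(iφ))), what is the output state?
(0.3706 - 0.483i)|0⟩ + (0.6294 + 0.483i)|1⟩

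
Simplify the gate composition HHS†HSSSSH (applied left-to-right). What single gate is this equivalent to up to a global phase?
S†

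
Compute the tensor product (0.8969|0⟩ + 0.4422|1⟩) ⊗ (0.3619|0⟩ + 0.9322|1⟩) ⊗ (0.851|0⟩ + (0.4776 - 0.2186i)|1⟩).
0.2762|000⟩ + (0.155 - 0.07095i)|001⟩ + 0.7115|010⟩ + (0.3993 - 0.1828i)|011⟩ + 0.1362|100⟩ + (0.07643 - 0.03498i)|101⟩ + 0.3508|110⟩ + (0.1969 - 0.09011i)|111⟩

amp(|b₁b₂…⟩) = product of the factor amplitudes for bits b₁, b₂, …; only kets whose every factor amplitude is nonzero survive.
|000⟩: (0.8969)(0.3619)(0.851) = 0.2762
|001⟩: (0.8969)(0.3619)(0.4776 - 0.2186i) = (0.155 - 0.07095i)
|010⟩: (0.8969)(0.9322)(0.851) = 0.7115
|011⟩: (0.8969)(0.9322)(0.4776 - 0.2186i) = (0.3993 - 0.1828i)
|100⟩: (0.4422)(0.3619)(0.851) = 0.1362
|101⟩: (0.4422)(0.3619)(0.4776 - 0.2186i) = (0.07643 - 0.03498i)
|110⟩: (0.4422)(0.9322)(0.851) = 0.3508
|111⟩: (0.4422)(0.9322)(0.4776 - 0.2186i) = (0.1969 - 0.09011i)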